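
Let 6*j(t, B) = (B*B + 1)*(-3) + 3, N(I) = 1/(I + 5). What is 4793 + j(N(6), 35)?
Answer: 8361/2 ≈ 4180.5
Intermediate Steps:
N(I) = 1/(5 + I)
j(t, B) = -B**2/2 (j(t, B) = ((B*B + 1)*(-3) + 3)/6 = ((B**2 + 1)*(-3) + 3)/6 = ((1 + B**2)*(-3) + 3)/6 = ((-3 - 3*B**2) + 3)/6 = (-3*B**2)/6 = -B**2/2)
4793 + j(N(6), 35) = 4793 - 1/2*35**2 = 4793 - 1/2*1225 = 4793 - 1225/2 = 8361/2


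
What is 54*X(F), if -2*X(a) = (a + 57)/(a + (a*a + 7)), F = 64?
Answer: -363/463 ≈ -0.78402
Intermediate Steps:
X(a) = -(57 + a)/(2*(7 + a + a²)) (X(a) = -(a + 57)/(2*(a + (a*a + 7))) = -(57 + a)/(2*(a + (a² + 7))) = -(57 + a)/(2*(a + (7 + a²))) = -(57 + a)/(2*(7 + a + a²)))
54*X(F) = 54*((-57 - 1*64)/(2*(7 + 64 + 64²))) = 54*((-57 - 64)/(2*(7 + 64 + 4096))) = 54*((½)*(-121)/4167) = 54*((½)*(1/4167)*(-121)) = 54*(-121/8334) = -363/463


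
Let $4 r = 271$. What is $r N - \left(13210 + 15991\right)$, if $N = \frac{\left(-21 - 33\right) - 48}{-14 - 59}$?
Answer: $- \frac{4249525}{146} \approx -29106.0$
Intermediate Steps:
$r = \frac{271}{4}$ ($r = \frac{1}{4} \cdot 271 = \frac{271}{4} \approx 67.75$)
$N = \frac{102}{73}$ ($N = \frac{-54 - 48}{-73} = \left(-102\right) \left(- \frac{1}{73}\right) = \frac{102}{73} \approx 1.3973$)
$r N - \left(13210 + 15991\right) = \frac{271}{4} \cdot \frac{102}{73} - \left(13210 + 15991\right) = \frac{13821}{146} - 29201 = - \frac{4249525}{146}$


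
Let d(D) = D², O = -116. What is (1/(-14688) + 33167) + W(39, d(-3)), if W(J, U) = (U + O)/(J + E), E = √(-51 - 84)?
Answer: 11203757293/337824 + 107*I*√15/552 ≈ 33165.0 + 0.75074*I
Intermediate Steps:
E = 3*I*√15 (E = √(-135) = 3*I*√15 ≈ 11.619*I)
W(J, U) = (-116 + U)/(J + 3*I*√15) (W(J, U) = (U - 116)/(J + 3*I*√15) = (-116 + U)/(J + 3*I*√15))
(1/(-14688) + 33167) + W(39, d(-3)) = (1/(-14688) + 33167) + (-116 + (-3)²)/(39 + 3*I*√15) = (-1/14688 + 33167) + (-116 + 9)/(39 + 3*I*√15) = 487156895/14688 - 107/(39 + 3*I*√15)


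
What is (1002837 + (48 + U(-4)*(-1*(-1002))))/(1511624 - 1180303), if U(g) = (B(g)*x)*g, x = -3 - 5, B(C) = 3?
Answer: 1099077/331321 ≈ 3.3173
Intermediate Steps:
x = -8
U(g) = -24*g (U(g) = (3*(-8))*g = -24*g)
(1002837 + (48 + U(-4)*(-1*(-1002))))/(1511624 - 1180303) = (1002837 + (48 + (-24*(-4))*(-1*(-1002))))/(1511624 - 1180303) = (1002837 + (48 + 96*1002))/331321 = (1002837 + (48 + 96192))*(1/331321) = (1002837 + 96240)*(1/331321) = 1099077*(1/331321) = 1099077/331321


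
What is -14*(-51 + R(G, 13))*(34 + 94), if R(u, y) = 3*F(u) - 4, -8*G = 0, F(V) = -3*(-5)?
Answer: 17920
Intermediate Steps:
F(V) = 15
G = 0 (G = -⅛*0 = 0)
R(u, y) = 41 (R(u, y) = 3*15 - 4 = 45 - 4 = 41)
-14*(-51 + R(G, 13))*(34 + 94) = -14*(-51 + 41)*(34 + 94) = -(-140)*128 = -14*(-1280) = 17920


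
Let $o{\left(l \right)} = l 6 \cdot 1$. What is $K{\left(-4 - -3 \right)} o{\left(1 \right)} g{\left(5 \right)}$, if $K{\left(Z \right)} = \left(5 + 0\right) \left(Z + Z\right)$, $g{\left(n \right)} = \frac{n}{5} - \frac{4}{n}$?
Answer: $-12$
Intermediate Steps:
$g{\left(n \right)} = - \frac{4}{n} + \frac{n}{5}$ ($g{\left(n \right)} = n \frac{1}{5} - \frac{4}{n} = \frac{n}{5} - \frac{4}{n} = - \frac{4}{n} + \frac{n}{5}$)
$o{\left(l \right)} = 6 l$ ($o{\left(l \right)} = 6 l 1 = 6 l$)
$K{\left(Z \right)} = 10 Z$ ($K{\left(Z \right)} = 5 \cdot 2 Z = 10 Z$)
$K{\left(-4 - -3 \right)} o{\left(1 \right)} g{\left(5 \right)} = 10 \left(-4 - -3\right) 6 \cdot 1 \left(- \frac{4}{5} + \frac{1}{5} \cdot 5\right) = 10 \left(-4 + 3\right) 6 \left(\left(-4\right) \frac{1}{5} + 1\right) = 10 \left(-1\right) 6 \left(- \frac{4}{5} + 1\right) = \left(-10\right) 6 \cdot \frac{1}{5} = \left(-60\right) \frac{1}{5} = -12$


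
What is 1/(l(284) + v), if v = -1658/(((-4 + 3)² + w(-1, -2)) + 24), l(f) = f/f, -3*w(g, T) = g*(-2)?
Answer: -73/4901 ≈ -0.014895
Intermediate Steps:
w(g, T) = 2*g/3 (w(g, T) = -g*(-2)/3 = -(-2)*g/3 = 2*g/3)
l(f) = 1
v = -4974/73 (v = -1658/(((-4 + 3)² + (⅔)*(-1)) + 24) = -1658/(((-1)² - ⅔) + 24) = -1658/((1 - ⅔) + 24) = -1658/(⅓ + 24) = -1658/73/3 = -1658*3/73 = -4974/73 ≈ -68.137)
1/(l(284) + v) = 1/(1 - 4974/73) = 1/(-4901/73) = -73/4901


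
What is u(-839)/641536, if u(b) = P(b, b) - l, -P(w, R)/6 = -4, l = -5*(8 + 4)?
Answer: 3/22912 ≈ 0.00013094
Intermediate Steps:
l = -60 (l = -5*12 = -60)
P(w, R) = 24 (P(w, R) = -6*(-4) = 24)
u(b) = 84 (u(b) = 24 - 1*(-60) = 24 + 60 = 84)
u(-839)/641536 = 84/641536 = 84*(1/641536) = 3/22912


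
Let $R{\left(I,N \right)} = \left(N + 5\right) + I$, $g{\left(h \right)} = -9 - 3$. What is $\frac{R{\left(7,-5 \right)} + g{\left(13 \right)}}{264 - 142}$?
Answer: $- \frac{5}{122} \approx -0.040984$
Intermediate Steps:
$g{\left(h \right)} = -12$
$R{\left(I,N \right)} = 5 + I + N$ ($R{\left(I,N \right)} = \left(5 + N\right) + I = 5 + I + N$)
$\frac{R{\left(7,-5 \right)} + g{\left(13 \right)}}{264 - 142} = \frac{\left(5 + 7 - 5\right) - 12}{264 - 142} = \frac{7 - 12}{122} = \left(-5\right) \frac{1}{122} = - \frac{5}{122}$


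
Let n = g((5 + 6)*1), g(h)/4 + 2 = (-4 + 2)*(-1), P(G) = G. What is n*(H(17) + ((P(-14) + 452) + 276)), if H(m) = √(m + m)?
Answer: 0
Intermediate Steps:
H(m) = √2*√m (H(m) = √(2*m) = √2*√m)
g(h) = 0 (g(h) = -8 + 4*((-4 + 2)*(-1)) = -8 + 4*(-2*(-1)) = -8 + 4*2 = -8 + 8 = 0)
n = 0
n*(H(17) + ((P(-14) + 452) + 276)) = 0*(√2*√17 + ((-14 + 452) + 276)) = 0*(√34 + (438 + 276)) = 0*(√34 + 714) = 0*(714 + √34) = 0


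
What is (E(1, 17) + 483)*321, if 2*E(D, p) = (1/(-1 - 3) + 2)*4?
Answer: 312333/2 ≈ 1.5617e+5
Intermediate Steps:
E(D, p) = 7/2 (E(D, p) = ((1/(-1 - 3) + 2)*4)/2 = ((1/(-4) + 2)*4)/2 = ((-¼ + 2)*4)/2 = ((7/4)*4)/2 = (½)*7 = 7/2)
(E(1, 17) + 483)*321 = (7/2 + 483)*321 = (973/2)*321 = 312333/2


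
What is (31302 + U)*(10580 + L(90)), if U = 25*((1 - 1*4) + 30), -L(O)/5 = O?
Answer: 323927010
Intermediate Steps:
L(O) = -5*O
U = 675 (U = 25*((1 - 4) + 30) = 25*(-3 + 30) = 25*27 = 675)
(31302 + U)*(10580 + L(90)) = (31302 + 675)*(10580 - 5*90) = 31977*(10580 - 450) = 31977*10130 = 323927010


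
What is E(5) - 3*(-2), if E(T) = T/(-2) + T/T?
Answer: 9/2 ≈ 4.5000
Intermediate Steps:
E(T) = 1 - T/2 (E(T) = T*(-½) + 1 = -T/2 + 1 = 1 - T/2)
E(5) - 3*(-2) = (1 - ½*5) - 3*(-2) = (1 - 5/2) + 6 = -3/2 + 6 = 9/2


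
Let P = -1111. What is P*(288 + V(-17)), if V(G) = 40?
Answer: -364408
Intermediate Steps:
P*(288 + V(-17)) = -1111*(288 + 40) = -1111*328 = -364408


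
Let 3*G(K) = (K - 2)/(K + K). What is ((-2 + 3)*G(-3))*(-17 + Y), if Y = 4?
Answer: -65/18 ≈ -3.6111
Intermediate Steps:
G(K) = (-2 + K)/(6*K) (G(K) = ((K - 2)/(K + K))/3 = ((-2 + K)/((2*K)))/3 = ((-2 + K)*(1/(2*K)))/3 = ((-2 + K)/(2*K))/3 = (-2 + K)/(6*K))
((-2 + 3)*G(-3))*(-17 + Y) = ((-2 + 3)*((1/6)*(-2 - 3)/(-3)))*(-17 + 4) = (1*((1/6)*(-1/3)*(-5)))*(-13) = (1*(5/18))*(-13) = (5/18)*(-13) = -65/18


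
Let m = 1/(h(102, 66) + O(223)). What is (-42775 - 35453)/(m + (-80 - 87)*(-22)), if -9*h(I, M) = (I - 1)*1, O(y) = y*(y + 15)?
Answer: -37358954820/1754573819 ≈ -21.292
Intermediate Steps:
O(y) = y*(15 + y)
h(I, M) = 1/9 - I/9 (h(I, M) = -(I - 1)/9 = -(-1 + I)/9 = 1/9 - I/9)
m = 9/477565 (m = 1/((1/9 - 1/9*102) + 223*(15 + 223)) = 1/((1/9 - 34/3) + 223*238) = 1/(-101/9 + 53074) = 1/(477565/9) = 9/477565 ≈ 1.8846e-5)
(-42775 - 35453)/(m + (-80 - 87)*(-22)) = (-42775 - 35453)/(9/477565 + (-80 - 87)*(-22)) = -78228/(9/477565 - 167*(-22)) = -78228/(9/477565 + 3674) = -78228/1754573819/477565 = -78228*477565/1754573819 = -37358954820/1754573819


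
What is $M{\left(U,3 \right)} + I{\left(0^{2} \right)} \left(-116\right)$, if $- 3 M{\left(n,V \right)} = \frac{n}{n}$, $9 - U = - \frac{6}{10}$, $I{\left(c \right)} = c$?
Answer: $- \frac{1}{3} \approx -0.33333$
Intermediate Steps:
$U = \frac{48}{5}$ ($U = 9 - - \frac{6}{10} = 9 - \left(-6\right) \frac{1}{10} = 9 - - \frac{3}{5} = 9 + \frac{3}{5} = \frac{48}{5} \approx 9.6$)
$M{\left(n,V \right)} = - \frac{1}{3}$ ($M{\left(n,V \right)} = - \frac{n \frac{1}{n}}{3} = \left(- \frac{1}{3}\right) 1 = - \frac{1}{3}$)
$M{\left(U,3 \right)} + I{\left(0^{2} \right)} \left(-116\right) = - \frac{1}{3} + 0^{2} \left(-116\right) = - \frac{1}{3} + 0 \left(-116\right) = - \frac{1}{3} + 0 = - \frac{1}{3}$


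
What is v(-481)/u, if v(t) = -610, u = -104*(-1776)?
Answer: -305/92352 ≈ -0.0033026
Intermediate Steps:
u = 184704
v(-481)/u = -610/184704 = -610*1/184704 = -305/92352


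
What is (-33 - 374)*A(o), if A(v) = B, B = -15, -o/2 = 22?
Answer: 6105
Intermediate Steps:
o = -44 (o = -2*22 = -44)
A(v) = -15
(-33 - 374)*A(o) = (-33 - 374)*(-15) = -407*(-15) = 6105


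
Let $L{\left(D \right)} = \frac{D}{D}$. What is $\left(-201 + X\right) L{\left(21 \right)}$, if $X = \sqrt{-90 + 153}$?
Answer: $-201 + 3 \sqrt{7} \approx -193.06$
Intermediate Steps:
$L{\left(D \right)} = 1$
$X = 3 \sqrt{7}$ ($X = \sqrt{63} = 3 \sqrt{7} \approx 7.9373$)
$\left(-201 + X\right) L{\left(21 \right)} = \left(-201 + 3 \sqrt{7}\right) 1 = -201 + 3 \sqrt{7}$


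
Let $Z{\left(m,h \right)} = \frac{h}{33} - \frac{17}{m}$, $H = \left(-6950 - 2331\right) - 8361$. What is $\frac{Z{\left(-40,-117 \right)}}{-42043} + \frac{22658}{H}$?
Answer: $- \frac{209562153447}{163178973320} \approx -1.2842$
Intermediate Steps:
$H = -17642$ ($H = -9281 - 8361 = -17642$)
$Z{\left(m,h \right)} = - \frac{17}{m} + \frac{h}{33}$ ($Z{\left(m,h \right)} = h \frac{1}{33} - \frac{17}{m} = \frac{h}{33} - \frac{17}{m} = - \frac{17}{m} + \frac{h}{33}$)
$\frac{Z{\left(-40,-117 \right)}}{-42043} + \frac{22658}{H} = \frac{- \frac{17}{-40} + \frac{1}{33} \left(-117\right)}{-42043} + \frac{22658}{-17642} = \left(\left(-17\right) \left(- \frac{1}{40}\right) - \frac{39}{11}\right) \left(- \frac{1}{42043}\right) + 22658 \left(- \frac{1}{17642}\right) = \left(\frac{17}{40} - \frac{39}{11}\right) \left(- \frac{1}{42043}\right) - \frac{11329}{8821} = \left(- \frac{1373}{440}\right) \left(- \frac{1}{42043}\right) - \frac{11329}{8821} = \frac{1373}{18498920} - \frac{11329}{8821} = - \frac{209562153447}{163178973320}$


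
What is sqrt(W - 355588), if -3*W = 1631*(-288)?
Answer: 2*I*sqrt(49753) ≈ 446.11*I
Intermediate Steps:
W = 156576 (W = -1631*(-288)/3 = -1/3*(-469728) = 156576)
sqrt(W - 355588) = sqrt(156576 - 355588) = sqrt(-199012) = 2*I*sqrt(49753)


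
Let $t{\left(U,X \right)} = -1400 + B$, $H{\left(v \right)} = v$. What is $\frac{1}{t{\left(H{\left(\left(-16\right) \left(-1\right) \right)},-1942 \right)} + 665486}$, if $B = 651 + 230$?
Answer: $\frac{1}{664967} \approx 1.5038 \cdot 10^{-6}$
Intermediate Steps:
$B = 881$
$t{\left(U,X \right)} = -519$ ($t{\left(U,X \right)} = -1400 + 881 = -519$)
$\frac{1}{t{\left(H{\left(\left(-16\right) \left(-1\right) \right)},-1942 \right)} + 665486} = \frac{1}{-519 + 665486} = \frac{1}{664967}$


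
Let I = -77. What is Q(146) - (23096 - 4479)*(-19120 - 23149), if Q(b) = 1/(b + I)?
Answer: 54297616138/69 ≈ 7.8692e+8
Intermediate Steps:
Q(b) = 1/(-77 + b) (Q(b) = 1/(b - 77) = 1/(-77 + b))
Q(146) - (23096 - 4479)*(-19120 - 23149) = 1/(-77 + 146) - (23096 - 4479)*(-19120 - 23149) = 1/69 - 18617*(-42269) = 1/69 - 1*(-786921973) = 1/69 + 786921973 = 54297616138/69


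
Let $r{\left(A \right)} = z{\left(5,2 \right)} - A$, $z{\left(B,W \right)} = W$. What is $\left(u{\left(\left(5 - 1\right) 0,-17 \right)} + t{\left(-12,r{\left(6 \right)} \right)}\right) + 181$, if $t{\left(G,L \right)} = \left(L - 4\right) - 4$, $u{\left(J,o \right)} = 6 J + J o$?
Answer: $169$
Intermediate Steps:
$r{\left(A \right)} = 2 - A$
$t{\left(G,L \right)} = -8 + L$ ($t{\left(G,L \right)} = \left(-4 + L\right) - 4 = -8 + L$)
$\left(u{\left(\left(5 - 1\right) 0,-17 \right)} + t{\left(-12,r{\left(6 \right)} \right)}\right) + 181 = \left(\left(5 - 1\right) 0 \left(6 - 17\right) + \left(-8 + \left(2 - 6\right)\right)\right) + 181 = \left(4 \cdot 0 \left(-11\right) + \left(-8 + \left(2 - 6\right)\right)\right) + 181 = \left(0 \left(-11\right) - 12\right) + 181 = \left(0 - 12\right) + 181 = -12 + 181 = 169$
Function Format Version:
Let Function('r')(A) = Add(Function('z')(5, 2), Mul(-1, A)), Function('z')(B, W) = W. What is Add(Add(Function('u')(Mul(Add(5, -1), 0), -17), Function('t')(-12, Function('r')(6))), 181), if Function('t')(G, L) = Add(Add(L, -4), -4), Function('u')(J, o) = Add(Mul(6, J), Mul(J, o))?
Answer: 169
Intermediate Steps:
Function('r')(A) = Add(2, Mul(-1, A))
Function('t')(G, L) = Add(-8, L) (Function('t')(G, L) = Add(Add(-4, L), -4) = Add(-8, L))
Add(Add(Function('u')(Mul(Add(5, -1), 0), -17), Function('t')(-12, Function('r')(6))), 181) = Add(Add(Mul(Mul(Add(5, -1), 0), Add(6, -17)), Add(-8, Add(2, Mul(-1, 6)))), 181) = Add(Add(Mul(Mul(4, 0), -11), Add(-8, Add(2, -6))), 181) = Add(Add(Mul(0, -11), Add(-8, -4)), 181) = Add(Add(0, -12), 181) = Add(-12, 181) = 169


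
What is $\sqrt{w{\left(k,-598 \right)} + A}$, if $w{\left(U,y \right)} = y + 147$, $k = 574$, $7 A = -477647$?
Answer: $\frac{2 i \sqrt{841407}}{7} \approx 262.08 i$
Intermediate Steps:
$A = - \frac{477647}{7}$ ($A = \frac{1}{7} \left(-477647\right) = - \frac{477647}{7} \approx -68235.0$)
$w{\left(U,y \right)} = 147 + y$
$\sqrt{w{\left(k,-598 \right)} + A} = \sqrt{\left(147 - 598\right) - \frac{477647}{7}} = \sqrt{-451 - \frac{477647}{7}} = \sqrt{- \frac{480804}{7}} = \frac{2 i \sqrt{841407}}{7}$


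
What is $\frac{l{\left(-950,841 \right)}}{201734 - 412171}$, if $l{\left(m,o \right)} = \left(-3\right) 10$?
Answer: $\frac{30}{210437} \approx 0.00014256$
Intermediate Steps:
$l{\left(m,o \right)} = -30$
$\frac{l{\left(-950,841 \right)}}{201734 - 412171} = - \frac{30}{201734 - 412171} = - \frac{30}{-210437} = \left(-30\right) \left(- \frac{1}{210437}\right) = \frac{30}{210437}$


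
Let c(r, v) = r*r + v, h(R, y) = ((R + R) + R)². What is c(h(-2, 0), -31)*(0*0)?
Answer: 0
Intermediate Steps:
h(R, y) = 9*R² (h(R, y) = (2*R + R)² = (3*R)² = 9*R²)
c(r, v) = v + r² (c(r, v) = r² + v = v + r²)
c(h(-2, 0), -31)*(0*0) = (-31 + (9*(-2)²)²)*(0*0) = (-31 + (9*4)²)*0 = (-31 + 36²)*0 = (-31 + 1296)*0 = 1265*0 = 0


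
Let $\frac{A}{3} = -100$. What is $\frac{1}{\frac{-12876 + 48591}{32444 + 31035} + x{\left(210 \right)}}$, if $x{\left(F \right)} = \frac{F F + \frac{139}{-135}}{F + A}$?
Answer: $- \frac{771269850}{377479465669} \approx -0.0020432$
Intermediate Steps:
$A = -300$ ($A = 3 \left(-100\right) = -300$)
$x{\left(F \right)} = \frac{- \frac{139}{135} + F^{2}}{-300 + F}$ ($x{\left(F \right)} = \frac{F F + \frac{139}{-135}}{F - 300} = \frac{F^{2} + 139 \left(- \frac{1}{135}\right)}{-300 + F} = \frac{F^{2} - \frac{139}{135}}{-300 + F} = \frac{- \frac{139}{135} + F^{2}}{-300 + F}$)
$\frac{1}{\frac{-12876 + 48591}{32444 + 31035} + x{\left(210 \right)}} = \frac{1}{\frac{-12876 + 48591}{32444 + 31035} + \frac{- \frac{139}{135} + 210^{2}}{-300 + 210}} = \frac{1}{\frac{35715}{63479} + \frac{- \frac{139}{135} + 44100}{-90}} = \frac{1}{35715 \cdot \frac{1}{63479} - \frac{5953361}{12150}} = \frac{1}{\frac{35715}{63479} - \frac{5953361}{12150}} = \frac{1}{- \frac{377479465669}{771269850}} = - \frac{771269850}{377479465669}$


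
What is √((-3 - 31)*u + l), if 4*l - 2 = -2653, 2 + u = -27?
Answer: √1293/2 ≈ 17.979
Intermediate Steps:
u = -29 (u = -2 - 27 = -29)
l = -2651/4 (l = ½ + (¼)*(-2653) = ½ - 2653/4 = -2651/4 ≈ -662.75)
√((-3 - 31)*u + l) = √((-3 - 31)*(-29) - 2651/4) = √(-34*(-29) - 2651/4) = √(986 - 2651/4) = √(1293/4) = √1293/2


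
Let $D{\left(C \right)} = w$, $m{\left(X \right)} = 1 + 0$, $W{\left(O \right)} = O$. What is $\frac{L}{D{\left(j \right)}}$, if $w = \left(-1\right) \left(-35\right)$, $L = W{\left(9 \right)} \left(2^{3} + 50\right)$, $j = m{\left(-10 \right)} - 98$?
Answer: $\frac{522}{35} \approx 14.914$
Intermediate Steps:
$m{\left(X \right)} = 1$
$j = -97$ ($j = 1 - 98 = -97$)
$L = 522$ ($L = 9 \left(2^{3} + 50\right) = 9 \left(8 + 50\right) = 9 \cdot 58 = 522$)
$w = 35$
$D{\left(C \right)} = 35$
$\frac{L}{D{\left(j \right)}} = \frac{522}{35}$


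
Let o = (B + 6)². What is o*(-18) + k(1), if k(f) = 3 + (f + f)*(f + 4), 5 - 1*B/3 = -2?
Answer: -13109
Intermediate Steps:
B = 21 (B = 15 - 3*(-2) = 15 + 6 = 21)
k(f) = 3 + 2*f*(4 + f) (k(f) = 3 + (2*f)*(4 + f) = 3 + 2*f*(4 + f))
o = 729 (o = (21 + 6)² = 27² = 729)
o*(-18) + k(1) = 729*(-18) + (3 + 2*1² + 8*1) = -13122 + (3 + 2*1 + 8) = -13122 + (3 + 2 + 8) = -13122 + 13 = -13109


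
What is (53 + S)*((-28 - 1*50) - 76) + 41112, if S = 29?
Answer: 28484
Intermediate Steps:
(53 + S)*((-28 - 1*50) - 76) + 41112 = (53 + 29)*((-28 - 1*50) - 76) + 41112 = 82*((-28 - 50) - 76) + 41112 = 82*(-78 - 76) + 41112 = 82*(-154) + 41112 = -12628 + 41112 = 28484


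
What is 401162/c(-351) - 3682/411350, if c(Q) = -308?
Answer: -41254780689/31673950 ≈ -1302.5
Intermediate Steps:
401162/c(-351) - 3682/411350 = 401162/(-308) - 3682/411350 = 401162*(-1/308) - 3682*1/411350 = -200581/154 - 1841/205675 = -41254780689/31673950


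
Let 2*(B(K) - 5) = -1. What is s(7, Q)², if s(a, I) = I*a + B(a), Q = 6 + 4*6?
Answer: 184041/4 ≈ 46010.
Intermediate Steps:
Q = 30 (Q = 6 + 24 = 30)
B(K) = 9/2 (B(K) = 5 + (½)*(-1) = 5 - ½ = 9/2)
s(a, I) = 9/2 + I*a (s(a, I) = I*a + 9/2 = 9/2 + I*a)
s(7, Q)² = (9/2 + 30*7)² = (9/2 + 210)² = (429/2)² = 184041/4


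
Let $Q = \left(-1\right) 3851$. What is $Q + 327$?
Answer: $-3524$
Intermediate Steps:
$Q = -3851$
$Q + 327 = -3851 + 327 = -3524$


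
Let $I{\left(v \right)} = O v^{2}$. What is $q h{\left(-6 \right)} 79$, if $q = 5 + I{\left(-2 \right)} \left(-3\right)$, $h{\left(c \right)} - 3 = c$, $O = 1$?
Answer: $1659$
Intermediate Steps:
$I{\left(v \right)} = v^{2}$ ($I{\left(v \right)} = 1 v^{2} = v^{2}$)
$h{\left(c \right)} = 3 + c$
$q = -7$ ($q = 5 + \left(-2\right)^{2} \left(-3\right) = 5 + 4 \left(-3\right) = 5 - 12 = -7$)
$q h{\left(-6 \right)} 79 = - 7 \left(3 - 6\right) 79 = \left(-7\right) \left(-3\right) 79 = 21 \cdot 79 = 1659$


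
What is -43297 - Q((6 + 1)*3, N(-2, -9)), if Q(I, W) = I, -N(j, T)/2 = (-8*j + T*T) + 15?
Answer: -43318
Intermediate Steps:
N(j, T) = -30 - 2*T² + 16*j (N(j, T) = -2*((-8*j + T*T) + 15) = -2*((-8*j + T²) + 15) = -2*((T² - 8*j) + 15) = -2*(15 + T² - 8*j) = -30 - 2*T² + 16*j)
-43297 - Q((6 + 1)*3, N(-2, -9)) = -43297 - (6 + 1)*3 = -43297 - 7*3 = -43297 - 1*21 = -43297 - 21 = -43318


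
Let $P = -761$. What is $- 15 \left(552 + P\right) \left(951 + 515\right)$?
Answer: $4595910$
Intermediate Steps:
$- 15 \left(552 + P\right) \left(951 + 515\right) = - 15 \left(552 - 761\right) \left(951 + 515\right) = - 15 \left(\left(-209\right) 1466\right) = \left(-15\right) \left(-306394\right) = 4595910$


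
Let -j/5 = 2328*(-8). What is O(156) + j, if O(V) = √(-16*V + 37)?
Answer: 93120 + I*√2459 ≈ 93120.0 + 49.588*I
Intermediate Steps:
O(V) = √(37 - 16*V)
j = 93120 (j = -11640*(-8) = -5*(-18624) = 93120)
O(156) + j = √(37 - 16*156) + 93120 = √(37 - 2496) + 93120 = √(-2459) + 93120 = I*√2459 + 93120 = 93120 + I*√2459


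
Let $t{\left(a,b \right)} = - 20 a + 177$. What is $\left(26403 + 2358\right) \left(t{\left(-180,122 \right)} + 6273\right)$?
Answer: $289048050$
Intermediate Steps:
$t{\left(a,b \right)} = 177 - 20 a$
$\left(26403 + 2358\right) \left(t{\left(-180,122 \right)} + 6273\right) = \left(26403 + 2358\right) \left(\left(177 - -3600\right) + 6273\right) = 28761 \left(\left(177 + 3600\right) + 6273\right) = 28761 \left(3777 + 6273\right) = 28761 \cdot 10050 = 289048050$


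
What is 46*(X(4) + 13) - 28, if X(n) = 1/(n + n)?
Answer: 2303/4 ≈ 575.75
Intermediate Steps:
X(n) = 1/(2*n)
46*(X(4) + 13) - 28 = 46*((½)/4 + 13) - 28 = 46*((½)*(¼) + 13) - 28 = 46*(⅛ + 13) - 28 = 46*(105/8) - 28 = 2415/4 - 28 = 2303/4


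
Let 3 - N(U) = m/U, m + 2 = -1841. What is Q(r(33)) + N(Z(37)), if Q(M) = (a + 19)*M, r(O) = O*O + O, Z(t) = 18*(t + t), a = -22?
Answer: -4477673/1332 ≈ -3361.6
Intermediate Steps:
Z(t) = 36*t (Z(t) = 18*(2*t) = 36*t)
m = -1843 (m = -2 - 1841 = -1843)
N(U) = 3 + 1843/U (N(U) = 3 - (-1843)/U = 3 + 1843/U)
r(O) = O + O**2 (r(O) = O**2 + O = O + O**2)
Q(M) = -3*M (Q(M) = (-22 + 19)*M = -3*M)
Q(r(33)) + N(Z(37)) = -99*(1 + 33) + (3 + 1843/((36*37))) = -99*34 + (3 + 1843/1332) = -3*1122 + (3 + 1843*(1/1332)) = -3366 + (3 + 1843/1332) = -3366 + 5839/1332 = -4477673/1332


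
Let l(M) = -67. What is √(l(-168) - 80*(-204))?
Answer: √16253 ≈ 127.49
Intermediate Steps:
√(l(-168) - 80*(-204)) = √(-67 - 80*(-204)) = √(-67 + 16320) = √16253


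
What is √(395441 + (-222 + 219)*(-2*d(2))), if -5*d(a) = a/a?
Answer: 7*√201755/5 ≈ 628.84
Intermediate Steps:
d(a) = -⅕ (d(a) = -a/(5*a) = -⅕*1 = -⅕)
√(395441 + (-222 + 219)*(-2*d(2))) = √(395441 + (-222 + 219)*(-2*(-⅕))) = √(395441 - 3*⅖) = √(395441 - 6/5) = √(1977199/5) = 7*√201755/5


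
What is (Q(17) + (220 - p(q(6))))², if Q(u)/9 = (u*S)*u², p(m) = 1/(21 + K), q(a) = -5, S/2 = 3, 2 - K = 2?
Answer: 31091341073521/441 ≈ 7.0502e+10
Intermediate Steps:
K = 0 (K = 2 - 1*2 = 2 - 2 = 0)
S = 6 (S = 2*3 = 6)
p(m) = 1/21 (p(m) = 1/(21 + 0) = 1/21)
Q(u) = 54*u³ (Q(u) = 9*((u*6)*u²) = 9*((6*u)*u²) = 9*(6*u³) = 54*u³)
(Q(17) + (220 - p(q(6))))² = (54*17³ + (220 - 1*1/21))² = (54*4913 + (220 - 1/21))² = (265302 + 4619/21)² = (5575961/21)² = 31091341073521/441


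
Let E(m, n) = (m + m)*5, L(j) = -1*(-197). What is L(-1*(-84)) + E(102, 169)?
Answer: 1217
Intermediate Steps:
L(j) = 197
E(m, n) = 10*m (E(m, n) = (2*m)*5 = 10*m)
L(-1*(-84)) + E(102, 169) = 197 + 10*102 = 197 + 1020 = 1217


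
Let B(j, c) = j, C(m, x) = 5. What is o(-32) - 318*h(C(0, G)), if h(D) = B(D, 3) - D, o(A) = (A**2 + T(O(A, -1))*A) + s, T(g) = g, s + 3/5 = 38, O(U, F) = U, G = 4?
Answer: 10427/5 ≈ 2085.4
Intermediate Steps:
s = 187/5 (s = -3/5 + 38 = 187/5 ≈ 37.400)
o(A) = 187/5 + 2*A**2 (o(A) = (A**2 + A*A) + 187/5 = (A**2 + A**2) + 187/5 = 2*A**2 + 187/5 = 187/5 + 2*A**2)
h(D) = 0 (h(D) = D - D = 0)
o(-32) - 318*h(C(0, G)) = (187/5 + 2*(-32)**2) - 318*0 = (187/5 + 2*1024) + 0 = (187/5 + 2048) + 0 = 10427/5 + 0 = 10427/5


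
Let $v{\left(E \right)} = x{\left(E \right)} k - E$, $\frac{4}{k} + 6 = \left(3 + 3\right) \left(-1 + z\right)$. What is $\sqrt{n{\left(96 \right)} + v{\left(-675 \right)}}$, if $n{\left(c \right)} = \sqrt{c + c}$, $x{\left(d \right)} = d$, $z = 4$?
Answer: $\sqrt{450 + 8 \sqrt{3}} \approx 21.537$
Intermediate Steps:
$k = \frac{1}{3}$ ($k = \frac{4}{-6 + \left(3 + 3\right) \left(-1 + 4\right)} = \frac{4}{-6 + 6 \cdot 3} = \frac{4}{-6 + 18} = \frac{4}{12} = 4 \cdot \frac{1}{12} = \frac{1}{3} \approx 0.33333$)
$n{\left(c \right)} = \sqrt{2} \sqrt{c}$ ($n{\left(c \right)} = \sqrt{2 c} = \sqrt{2} \sqrt{c}$)
$v{\left(E \right)} = - \frac{2 E}{3}$ ($v{\left(E \right)} = E \frac{1}{3} - E = \frac{E}{3} - E = - \frac{2 E}{3}$)
$\sqrt{n{\left(96 \right)} + v{\left(-675 \right)}} = \sqrt{\sqrt{2} \sqrt{96} - -450} = \sqrt{\sqrt{2} \cdot 4 \sqrt{6} + 450} = \sqrt{8 \sqrt{3} + 450} = \sqrt{450 + 8 \sqrt{3}}$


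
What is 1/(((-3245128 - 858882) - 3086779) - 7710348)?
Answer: -1/14901137 ≈ -6.7109e-8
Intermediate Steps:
1/(((-3245128 - 858882) - 3086779) - 7710348) = 1/((-4104010 - 3086779) - 7710348) = 1/(-7190789 - 7710348) = 1/(-14901137) = -1/14901137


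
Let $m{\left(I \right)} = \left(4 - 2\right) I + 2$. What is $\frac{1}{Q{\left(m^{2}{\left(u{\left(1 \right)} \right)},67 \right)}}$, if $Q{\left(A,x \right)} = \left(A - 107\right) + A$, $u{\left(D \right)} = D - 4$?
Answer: $- \frac{1}{75} \approx -0.013333$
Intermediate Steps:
$u{\left(D \right)} = -4 + D$
$m{\left(I \right)} = 2 + 2 I$ ($m{\left(I \right)} = 2 I + 2 = 2 + 2 I$)
$Q{\left(A,x \right)} = -107 + 2 A$ ($Q{\left(A,x \right)} = \left(-107 + A\right) + A = -107 + 2 A$)
$\frac{1}{Q{\left(m^{2}{\left(u{\left(1 \right)} \right)},67 \right)}} = \frac{1}{-107 + 2 \left(2 + 2 \left(-4 + 1\right)\right)^{2}} = \frac{1}{-107 + 2 \left(2 + 2 \left(-3\right)\right)^{2}} = \frac{1}{-107 + 2 \left(2 - 6\right)^{2}} = \frac{1}{-107 + 2 \left(-4\right)^{2}} = \frac{1}{-107 + 2 \cdot 16} = \frac{1}{-107 + 32} = \frac{1}{-75} = - \frac{1}{75}$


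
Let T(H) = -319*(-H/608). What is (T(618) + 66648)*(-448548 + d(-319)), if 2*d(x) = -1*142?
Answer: -9133686793497/304 ≈ -3.0045e+10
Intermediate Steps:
d(x) = -71 (d(x) = (-1*142)/2 = (1/2)*(-142) = -71)
T(H) = 319*H/608 (T(H) = -(-319)*H/608 = 319*H/608)
(T(618) + 66648)*(-448548 + d(-319)) = ((319/608)*618 + 66648)*(-448548 - 71) = (98571/304 + 66648)*(-448619) = (20359563/304)*(-448619) = -9133686793497/304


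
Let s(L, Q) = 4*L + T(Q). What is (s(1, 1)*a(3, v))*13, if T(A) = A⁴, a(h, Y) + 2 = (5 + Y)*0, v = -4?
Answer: -130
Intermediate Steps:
a(h, Y) = -2 (a(h, Y) = -2 + (5 + Y)*0 = -2 + 0 = -2)
s(L, Q) = Q⁴ + 4*L (s(L, Q) = 4*L + Q⁴ = Q⁴ + 4*L)
(s(1, 1)*a(3, v))*13 = ((1⁴ + 4*1)*(-2))*13 = ((1 + 4)*(-2))*13 = (5*(-2))*13 = -10*13 = -130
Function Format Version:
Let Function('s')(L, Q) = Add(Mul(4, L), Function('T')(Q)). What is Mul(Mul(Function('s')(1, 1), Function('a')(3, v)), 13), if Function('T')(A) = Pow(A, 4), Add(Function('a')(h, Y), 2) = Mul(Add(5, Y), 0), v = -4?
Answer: -130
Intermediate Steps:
Function('a')(h, Y) = -2 (Function('a')(h, Y) = Add(-2, Mul(Add(5, Y), 0)) = Add(-2, 0) = -2)
Function('s')(L, Q) = Add(Pow(Q, 4), Mul(4, L)) (Function('s')(L, Q) = Add(Mul(4, L), Pow(Q, 4)) = Add(Pow(Q, 4), Mul(4, L)))
Mul(Mul(Function('s')(1, 1), Function('a')(3, v)), 13) = Mul(Mul(Add(Pow(1, 4), Mul(4, 1)), -2), 13) = Mul(Mul(Add(1, 4), -2), 13) = Mul(Mul(5, -2), 13) = Mul(-10, 13) = -130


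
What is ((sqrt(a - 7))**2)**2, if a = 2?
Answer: 25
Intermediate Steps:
((sqrt(a - 7))**2)**2 = ((sqrt(2 - 7))**2)**2 = ((sqrt(-5))**2)**2 = ((I*sqrt(5))**2)**2 = (-5)**2 = 25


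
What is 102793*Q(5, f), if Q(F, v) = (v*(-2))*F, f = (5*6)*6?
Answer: -185027400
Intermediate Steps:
f = 180 (f = 30*6 = 180)
Q(F, v) = -2*F*v (Q(F, v) = (-2*v)*F = -2*F*v)
102793*Q(5, f) = 102793*(-2*5*180) = 102793*(-1800) = -185027400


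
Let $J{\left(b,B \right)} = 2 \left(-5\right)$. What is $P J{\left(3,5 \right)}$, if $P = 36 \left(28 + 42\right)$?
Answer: $-25200$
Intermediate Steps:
$J{\left(b,B \right)} = -10$
$P = 2520$ ($P = 36 \cdot 70 = 2520$)
$P J{\left(3,5 \right)} = 2520 \left(-10\right) = -25200$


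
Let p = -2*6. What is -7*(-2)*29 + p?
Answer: 394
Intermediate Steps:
p = -12
-7*(-2)*29 + p = -7*(-2)*29 - 12 = 14*29 - 12 = 406 - 12 = 394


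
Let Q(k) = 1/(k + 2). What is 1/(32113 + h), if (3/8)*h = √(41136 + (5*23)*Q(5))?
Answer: 2023119/64949984159 - 24*√2016469/64949984159 ≈ 3.0624e-5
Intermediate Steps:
Q(k) = 1/(2 + k)
h = 8*√2016469/21 (h = 8*√(41136 + (5*23)/(2 + 5))/3 = 8*√(41136 + 115/7)/3 = 8*√(288067/7)/3 = 8*(√2016469/7)/3 = 8*√2016469/21 ≈ 540.96)
1/(32113 + h) = 1/(32113 + 8*√2016469/21)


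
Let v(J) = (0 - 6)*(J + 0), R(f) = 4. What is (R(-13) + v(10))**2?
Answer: 3136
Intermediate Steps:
v(J) = -6*J
(R(-13) + v(10))**2 = (4 - 6*10)**2 = (4 - 60)**2 = (-56)**2 = 3136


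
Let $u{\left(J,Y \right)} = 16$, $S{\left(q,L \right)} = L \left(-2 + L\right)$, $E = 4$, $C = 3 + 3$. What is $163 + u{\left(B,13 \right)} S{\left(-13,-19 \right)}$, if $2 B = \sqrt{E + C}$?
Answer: $6547$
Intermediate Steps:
$C = 6$
$B = \frac{\sqrt{10}}{2}$ ($B = \frac{\sqrt{4 + 6}}{2} = \frac{\sqrt{10}}{2} \approx 1.5811$)
$163 + u{\left(B,13 \right)} S{\left(-13,-19 \right)} = 163 + 16 \left(- 19 \left(-2 - 19\right)\right) = 163 + 16 \left(\left(-19\right) \left(-21\right)\right) = 163 + 16 \cdot 399 = 163 + 6384 = 6547$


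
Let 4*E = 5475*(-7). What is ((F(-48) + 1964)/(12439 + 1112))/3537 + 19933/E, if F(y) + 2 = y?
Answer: -424608044026/204101435475 ≈ -2.0804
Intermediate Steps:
F(y) = -2 + y
E = -38325/4 (E = (5475*(-7))/4 = (¼)*(-38325) = -38325/4 ≈ -9581.3)
((F(-48) + 1964)/(12439 + 1112))/3537 + 19933/E = (((-2 - 48) + 1964)/(12439 + 1112))/3537 + 19933/(-38325/4) = ((-50 + 1964)/13551)*(1/3537) + 19933*(-4/38325) = (1914*(1/13551))*(1/3537) - 79732/38325 = (638/4517)*(1/3537) - 79732/38325 = 638/15976629 - 79732/38325 = -424608044026/204101435475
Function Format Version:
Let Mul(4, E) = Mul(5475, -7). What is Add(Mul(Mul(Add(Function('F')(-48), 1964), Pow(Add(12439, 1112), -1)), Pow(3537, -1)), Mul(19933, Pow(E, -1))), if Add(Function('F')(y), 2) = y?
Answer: Rational(-424608044026, 204101435475) ≈ -2.0804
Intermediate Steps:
Function('F')(y) = Add(-2, y)
E = Rational(-38325, 4) (E = Mul(Rational(1, 4), Mul(5475, -7)) = Mul(Rational(1, 4), -38325) = Rational(-38325, 4) ≈ -9581.3)
Add(Mul(Mul(Add(Function('F')(-48), 1964), Pow(Add(12439, 1112), -1)), Pow(3537, -1)), Mul(19933, Pow(E, -1))) = Add(Mul(Mul(Add(Add(-2, -48), 1964), Pow(Add(12439, 1112), -1)), Pow(3537, -1)), Mul(19933, Pow(Rational(-38325, 4), -1))) = Add(Mul(Mul(Add(-50, 1964), Pow(13551, -1)), Rational(1, 3537)), Mul(19933, Rational(-4, 38325))) = Add(Mul(Mul(1914, Rational(1, 13551)), Rational(1, 3537)), Rational(-79732, 38325)) = Add(Mul(Rational(638, 4517), Rational(1, 3537)), Rational(-79732, 38325)) = Add(Rational(638, 15976629), Rational(-79732, 38325)) = Rational(-424608044026, 204101435475)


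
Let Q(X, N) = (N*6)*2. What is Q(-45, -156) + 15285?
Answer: 13413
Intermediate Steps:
Q(X, N) = 12*N (Q(X, N) = (6*N)*2 = 12*N)
Q(-45, -156) + 15285 = 12*(-156) + 15285 = -1872 + 15285 = 13413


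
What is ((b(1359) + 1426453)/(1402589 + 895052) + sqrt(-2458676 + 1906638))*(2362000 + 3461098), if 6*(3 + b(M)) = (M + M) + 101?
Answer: 24927282082931/6892923 + 5823098*I*sqrt(552038) ≈ 3.6164e+6 + 4.3265e+9*I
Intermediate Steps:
b(M) = 83/6 + M/3 (b(M) = -3 + ((M + M) + 101)/6 = -3 + (2*M + 101)/6 = -3 + (101 + 2*M)/6 = -3 + (101/6 + M/3) = 83/6 + M/3)
((b(1359) + 1426453)/(1402589 + 895052) + sqrt(-2458676 + 1906638))*(2362000 + 3461098) = (((83/6 + (1/3)*1359) + 1426453)/(1402589 + 895052) + sqrt(-2458676 + 1906638))*(2362000 + 3461098) = (((83/6 + 453) + 1426453)/2297641 + sqrt(-552038))*5823098 = ((2801/6 + 1426453)*(1/2297641) + I*sqrt(552038))*5823098 = ((8561519/6)*(1/2297641) + I*sqrt(552038))*5823098 = (8561519/13785846 + I*sqrt(552038))*5823098 = 24927282082931/6892923 + 5823098*I*sqrt(552038)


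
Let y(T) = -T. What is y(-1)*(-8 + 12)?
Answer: 4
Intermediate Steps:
y(-1)*(-8 + 12) = (-1*(-1))*(-8 + 12) = 1*4 = 4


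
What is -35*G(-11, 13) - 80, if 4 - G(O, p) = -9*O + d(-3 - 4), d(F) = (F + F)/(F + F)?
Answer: 3280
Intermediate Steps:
d(F) = 1 (d(F) = (2*F)/((2*F)) = (2*F)*(1/(2*F)) = 1)
G(O, p) = 3 + 9*O (G(O, p) = 4 - (-9*O + 1) = 4 - (1 - 9*O) = 4 + (-1 + 9*O) = 3 + 9*O)
-35*G(-11, 13) - 80 = -35*(3 + 9*(-11)) - 80 = -35*(3 - 99) - 80 = -35*(-96) - 80 = 3360 - 80 = 3280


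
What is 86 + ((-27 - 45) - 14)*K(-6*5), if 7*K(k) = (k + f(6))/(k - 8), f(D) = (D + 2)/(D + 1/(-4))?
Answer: 33540/437 ≈ 76.751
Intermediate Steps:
f(D) = (2 + D)/(-1/4 + D) (f(D) = (2 + D)/(D - 1/4) = (2 + D)/(-1/4 + D))
K(k) = (32/23 + k)/(7*(-8 + k)) (K(k) = ((k + 4*(2 + 6)/(-1 + 4*6))/(k - 8))/7 = ((k + 4*8/(-1 + 24))/(-8 + k))/7 = ((k + 4*8/23)/(-8 + k))/7 = ((k + 4*(1/23)*8)/(-8 + k))/7 = ((k + 32/23)/(-8 + k))/7 = ((32/23 + k)/(-8 + k))/7 = (32/23 + k)/(7*(-8 + k)))
86 + ((-27 - 45) - 14)*K(-6*5) = 86 + ((-27 - 45) - 14)*((32 + 23*(-6*5))/(161*(-8 - 6*5))) = 86 + (-72 - 14)*((32 + 23*(-30))/(161*(-8 - 30))) = 86 - 86*(32 - 690)/(161*(-38)) = 86 - 86*(-1)*(-658)/(161*38) = 86 - 86*47/437 = 86 - 4042/437 = 33540/437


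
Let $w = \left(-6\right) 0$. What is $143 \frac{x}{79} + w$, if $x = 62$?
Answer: $\frac{8866}{79} \approx 112.23$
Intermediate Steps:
$w = 0$
$143 \frac{x}{79} + w = 143 \cdot \frac{62}{79} + 0 = \frac{8866}{79} + 0 = \frac{8866}{79}$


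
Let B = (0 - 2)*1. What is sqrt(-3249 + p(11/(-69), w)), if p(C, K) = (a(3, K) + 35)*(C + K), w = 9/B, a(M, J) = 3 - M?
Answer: I*sqrt(64979646)/138 ≈ 58.413*I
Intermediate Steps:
B = -2 (B = -2*1 = -2)
w = -9/2 (w = 9/(-2) = 9*(-1/2) = -9/2 ≈ -4.5000)
p(C, K) = 35*C + 35*K (p(C, K) = ((3 - 1*3) + 35)*(C + K) = ((3 - 3) + 35)*(C + K) = (0 + 35)*(C + K) = 35*(C + K) = 35*C + 35*K)
sqrt(-3249 + p(11/(-69), w)) = sqrt(-3249 + (35*(11/(-69)) + 35*(-9/2))) = sqrt(-3249 + (35*(11*(-1/69)) - 315/2)) = sqrt(-3249 + (35*(-11/69) - 315/2)) = sqrt(-3249 + (-385/69 - 315/2)) = sqrt(-3249 - 22505/138) = sqrt(-470867/138) = I*sqrt(64979646)/138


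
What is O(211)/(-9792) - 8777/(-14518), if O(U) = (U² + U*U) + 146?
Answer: -522875/61488 ≈ -8.5037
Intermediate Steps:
O(U) = 146 + 2*U² (O(U) = (U² + U²) + 146 = 2*U² + 146 = 146 + 2*U²)
O(211)/(-9792) - 8777/(-14518) = (146 + 2*211²)/(-9792) - 8777/(-14518) = (146 + 2*44521)*(-1/9792) - 8777*(-1/14518) = (146 + 89042)*(-1/9792) + 8777/14518 = 89188*(-1/9792) + 8777/14518 = -22297/2448 + 8777/14518 = -522875/61488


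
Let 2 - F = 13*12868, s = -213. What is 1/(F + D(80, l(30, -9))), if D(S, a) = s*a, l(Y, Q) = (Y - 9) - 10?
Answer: -1/169625 ≈ -5.8954e-6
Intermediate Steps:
l(Y, Q) = -19 + Y (l(Y, Q) = (-9 + Y) - 10 = -19 + Y)
D(S, a) = -213*a
F = -167282 (F = 2 - 13*12868 = 2 - 1*167284 = 2 - 167284 = -167282)
1/(F + D(80, l(30, -9))) = 1/(-167282 - 213*(-19 + 30)) = 1/(-167282 - 213*11) = 1/(-167282 - 2343) = 1/(-169625) = -1/169625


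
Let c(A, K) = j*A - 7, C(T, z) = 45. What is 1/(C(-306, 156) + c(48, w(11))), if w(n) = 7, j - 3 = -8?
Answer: -1/202 ≈ -0.0049505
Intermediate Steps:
j = -5 (j = 3 - 8 = -5)
c(A, K) = -7 - 5*A (c(A, K) = -5*A - 7 = -7 - 5*A)
1/(C(-306, 156) + c(48, w(11))) = 1/(45 + (-7 - 5*48)) = 1/(45 + (-7 - 240)) = 1/(45 - 247) = 1/(-202) = -1/202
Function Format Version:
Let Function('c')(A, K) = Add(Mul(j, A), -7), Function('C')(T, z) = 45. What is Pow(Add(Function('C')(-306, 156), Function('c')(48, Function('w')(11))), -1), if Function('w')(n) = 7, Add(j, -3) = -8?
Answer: Rational(-1, 202) ≈ -0.0049505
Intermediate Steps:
j = -5 (j = Add(3, -8) = -5)
Function('c')(A, K) = Add(-7, Mul(-5, A)) (Function('c')(A, K) = Add(Mul(-5, A), -7) = Add(-7, Mul(-5, A)))
Pow(Add(Function('C')(-306, 156), Function('c')(48, Function('w')(11))), -1) = Pow(Add(45, Add(-7, Mul(-5, 48))), -1) = Pow(Add(45, Add(-7, -240)), -1) = Pow(Add(45, -247), -1) = Pow(-202, -1) = Rational(-1, 202)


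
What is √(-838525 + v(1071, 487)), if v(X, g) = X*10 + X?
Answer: 2*I*√206686 ≈ 909.25*I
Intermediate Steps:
v(X, g) = 11*X (v(X, g) = 10*X + X = 11*X)
√(-838525 + v(1071, 487)) = √(-838525 + 11*1071) = √(-838525 + 11781) = √(-826744) = 2*I*√206686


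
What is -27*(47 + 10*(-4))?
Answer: -189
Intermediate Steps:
-27*(47 + 10*(-4)) = -27*(47 - 40) = -27*7 = -189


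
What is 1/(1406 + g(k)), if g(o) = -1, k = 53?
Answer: 1/1405 ≈ 0.00071174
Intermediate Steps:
1/(1406 + g(k)) = 1/(1406 - 1) = 1/1405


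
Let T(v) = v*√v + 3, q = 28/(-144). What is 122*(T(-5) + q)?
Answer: 6161/18 - 610*I*√5 ≈ 342.28 - 1364.0*I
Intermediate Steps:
q = -7/36 (q = 28*(-1/144) = -7/36 ≈ -0.19444)
T(v) = 3 + v^(3/2) (T(v) = v^(3/2) + 3 = 3 + v^(3/2))
122*(T(-5) + q) = 122*((3 + (-5)^(3/2)) - 7/36) = 122*((3 - 5*I*√5) - 7/36) = 122*(101/36 - 5*I*√5) = 6161/18 - 610*I*√5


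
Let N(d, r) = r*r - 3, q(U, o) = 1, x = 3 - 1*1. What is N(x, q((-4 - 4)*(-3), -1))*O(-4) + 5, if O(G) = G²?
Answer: -27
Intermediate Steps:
x = 2 (x = 3 - 1 = 2)
N(d, r) = -3 + r² (N(d, r) = r² - 3 = -3 + r²)
N(x, q((-4 - 4)*(-3), -1))*O(-4) + 5 = (-3 + 1²)*(-4)² + 5 = (-3 + 1)*16 + 5 = -2*16 + 5 = -32 + 5 = -27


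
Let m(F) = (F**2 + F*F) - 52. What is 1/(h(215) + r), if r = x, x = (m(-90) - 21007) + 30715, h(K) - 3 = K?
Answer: 1/26074 ≈ 3.8352e-5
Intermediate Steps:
m(F) = -52 + 2*F**2 (m(F) = (F**2 + F**2) - 52 = 2*F**2 - 52 = -52 + 2*F**2)
h(K) = 3 + K
x = 25856 (x = ((-52 + 2*(-90)**2) - 21007) + 30715 = ((-52 + 2*8100) - 21007) + 30715 = ((-52 + 16200) - 21007) + 30715 = (16148 - 21007) + 30715 = -4859 + 30715 = 25856)
r = 25856
1/(h(215) + r) = 1/((3 + 215) + 25856) = 1/(218 + 25856) = 1/26074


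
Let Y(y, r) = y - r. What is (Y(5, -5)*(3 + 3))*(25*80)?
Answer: 120000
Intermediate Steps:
(Y(5, -5)*(3 + 3))*(25*80) = ((5 - 1*(-5))*(3 + 3))*(25*80) = ((5 + 5)*6)*2000 = (10*6)*2000 = 60*2000 = 120000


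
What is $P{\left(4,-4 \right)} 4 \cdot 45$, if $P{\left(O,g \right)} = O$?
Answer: $720$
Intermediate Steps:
$P{\left(4,-4 \right)} 4 \cdot 45 = 4 \cdot 4 \cdot 45 = 16 \cdot 45 = 720$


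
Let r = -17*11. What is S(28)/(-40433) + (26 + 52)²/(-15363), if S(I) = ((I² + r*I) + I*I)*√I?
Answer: -676/1707 + 7336*√7/40433 ≈ 0.084018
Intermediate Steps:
r = -187
S(I) = √I*(-187*I + 2*I²) (S(I) = ((I² - 187*I) + I*I)*√I = ((I² - 187*I) + I²)*√I = (-187*I + 2*I²)*√I = √I*(-187*I + 2*I²))
S(28)/(-40433) + (26 + 52)²/(-15363) = (28^(3/2)*(-187 + 2*28))/(-40433) + (26 + 52)²/(-15363) = ((56*√7)*(-187 + 56))*(-1/40433) + 78²*(-1/15363) = ((56*√7)*(-131))*(-1/40433) + 6084*(-1/15363) = -7336*√7*(-1/40433) - 676/1707 = 7336*√7/40433 - 676/1707 = -676/1707 + 7336*√7/40433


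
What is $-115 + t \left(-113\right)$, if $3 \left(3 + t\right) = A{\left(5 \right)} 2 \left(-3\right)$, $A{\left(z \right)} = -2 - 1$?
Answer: $-454$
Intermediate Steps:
$A{\left(z \right)} = -3$ ($A{\left(z \right)} = -2 - 1 = -3$)
$t = 3$ ($t = -3 + \frac{\left(-3\right) 2 \left(-3\right)}{3} = -3 + \frac{\left(-6\right) \left(-3\right)}{3} = -3 + \frac{1}{3} \cdot 18 = -3 + 6 = 3$)
$-115 + t \left(-113\right) = -115 + 3 \left(-113\right) = -115 - 339 = -454$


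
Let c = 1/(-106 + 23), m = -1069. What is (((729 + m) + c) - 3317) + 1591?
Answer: -171479/83 ≈ -2066.0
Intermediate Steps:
c = -1/83 (c = 1/(-83) = -1/83 ≈ -0.012048)
(((729 + m) + c) - 3317) + 1591 = (((729 - 1069) - 1/83) - 3317) + 1591 = ((-340 - 1/83) - 3317) + 1591 = (-28221/83 - 3317) + 1591 = -303532/83 + 1591 = -171479/83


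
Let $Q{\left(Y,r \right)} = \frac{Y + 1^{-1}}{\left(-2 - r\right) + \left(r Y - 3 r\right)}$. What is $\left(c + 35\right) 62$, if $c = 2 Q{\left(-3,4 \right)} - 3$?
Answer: $\frac{29884}{15} \approx 1992.3$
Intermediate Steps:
$Q{\left(Y,r \right)} = \frac{1 + Y}{-2 - 4 r + Y r}$ ($Q{\left(Y,r \right)} = \frac{Y + 1}{\left(-2 - r\right) + \left(Y r - 3 r\right)} = \frac{1 + Y}{\left(-2 - r\right) + \left(- 3 r + Y r\right)} = \frac{1 + Y}{-2 - 4 r + Y r}$)
$c = - \frac{43}{15}$ ($c = 2 \frac{1 - 3}{-2 - 16 - 12} - 3 = 2 \frac{1}{-2 - 16 - 12} \left(-2\right) - 3 = 2 \frac{1}{-30} \left(-2\right) - 3 = 2 \left(\left(- \frac{1}{30}\right) \left(-2\right)\right) - 3 = 2 \cdot \frac{1}{15} - 3 = \frac{2}{15} - 3 = - \frac{43}{15} \approx -2.8667$)
$\left(c + 35\right) 62 = \left(- \frac{43}{15} + 35\right) 62 = \frac{482}{15} \cdot 62 = \frac{29884}{15}$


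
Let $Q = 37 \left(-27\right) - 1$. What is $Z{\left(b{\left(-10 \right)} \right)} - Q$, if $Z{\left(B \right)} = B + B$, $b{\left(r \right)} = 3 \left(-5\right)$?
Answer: $970$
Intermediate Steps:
$b{\left(r \right)} = -15$
$Z{\left(B \right)} = 2 B$
$Q = -1000$ ($Q = -999 - 1 = -1000$)
$Z{\left(b{\left(-10 \right)} \right)} - Q = 2 \left(-15\right) - -1000 = -30 + 1000 = 970$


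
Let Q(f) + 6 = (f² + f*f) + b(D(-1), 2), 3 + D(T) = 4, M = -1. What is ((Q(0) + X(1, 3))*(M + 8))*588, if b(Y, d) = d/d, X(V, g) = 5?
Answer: 0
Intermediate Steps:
D(T) = 1 (D(T) = -3 + 4 = 1)
b(Y, d) = 1
Q(f) = -5 + 2*f² (Q(f) = -6 + ((f² + f*f) + 1) = -6 + ((f² + f²) + 1) = -6 + (2*f² + 1) = -6 + (1 + 2*f²) = -5 + 2*f²)
((Q(0) + X(1, 3))*(M + 8))*588 = (((-5 + 2*0²) + 5)*(-1 + 8))*588 = (((-5 + 2*0) + 5)*7)*588 = (((-5 + 0) + 5)*7)*588 = ((-5 + 5)*7)*588 = (0*7)*588 = 0*588 = 0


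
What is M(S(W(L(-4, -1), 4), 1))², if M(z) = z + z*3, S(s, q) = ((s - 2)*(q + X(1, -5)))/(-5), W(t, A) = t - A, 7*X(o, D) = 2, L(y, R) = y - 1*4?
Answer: 5184/25 ≈ 207.36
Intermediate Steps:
L(y, R) = -4 + y (L(y, R) = y - 4 = -4 + y)
X(o, D) = 2/7 (X(o, D) = (⅐)*2 = 2/7)
S(s, q) = -(-2 + s)*(2/7 + q)/5 (S(s, q) = ((s - 2)*(q + 2/7))/(-5) = ((-2 + s)*(2/7 + q))*(-⅕) = -(-2 + s)*(2/7 + q)/5)
M(z) = 4*z (M(z) = z + 3*z = 4*z)
M(S(W(L(-4, -1), 4), 1))² = (4*(4/35 - 2*((-4 - 4) - 1*4)/35 + (⅖)*1 - ⅕*1*((-4 - 4) - 1*4)))² = (4*(4/35 - 2*(-8 - 4)/35 + ⅖ - ⅕*1*(-8 - 4)))² = (4*(4/35 - 2/35*(-12) + ⅖ - ⅕*1*(-12)))² = (4*(4/35 + 24/35 + ⅖ + 12/5))² = (4*(18/5))² = (72/5)² = 5184/25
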